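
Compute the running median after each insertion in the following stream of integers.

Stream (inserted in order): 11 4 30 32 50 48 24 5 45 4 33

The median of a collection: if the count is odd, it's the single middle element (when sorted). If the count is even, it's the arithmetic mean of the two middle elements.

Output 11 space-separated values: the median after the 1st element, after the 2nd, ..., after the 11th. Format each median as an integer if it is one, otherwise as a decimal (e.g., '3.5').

Answer: 11 7.5 11 20.5 30 31 30 27 30 27 30

Derivation:
Step 1: insert 11 -> lo=[11] (size 1, max 11) hi=[] (size 0) -> median=11
Step 2: insert 4 -> lo=[4] (size 1, max 4) hi=[11] (size 1, min 11) -> median=7.5
Step 3: insert 30 -> lo=[4, 11] (size 2, max 11) hi=[30] (size 1, min 30) -> median=11
Step 4: insert 32 -> lo=[4, 11] (size 2, max 11) hi=[30, 32] (size 2, min 30) -> median=20.5
Step 5: insert 50 -> lo=[4, 11, 30] (size 3, max 30) hi=[32, 50] (size 2, min 32) -> median=30
Step 6: insert 48 -> lo=[4, 11, 30] (size 3, max 30) hi=[32, 48, 50] (size 3, min 32) -> median=31
Step 7: insert 24 -> lo=[4, 11, 24, 30] (size 4, max 30) hi=[32, 48, 50] (size 3, min 32) -> median=30
Step 8: insert 5 -> lo=[4, 5, 11, 24] (size 4, max 24) hi=[30, 32, 48, 50] (size 4, min 30) -> median=27
Step 9: insert 45 -> lo=[4, 5, 11, 24, 30] (size 5, max 30) hi=[32, 45, 48, 50] (size 4, min 32) -> median=30
Step 10: insert 4 -> lo=[4, 4, 5, 11, 24] (size 5, max 24) hi=[30, 32, 45, 48, 50] (size 5, min 30) -> median=27
Step 11: insert 33 -> lo=[4, 4, 5, 11, 24, 30] (size 6, max 30) hi=[32, 33, 45, 48, 50] (size 5, min 32) -> median=30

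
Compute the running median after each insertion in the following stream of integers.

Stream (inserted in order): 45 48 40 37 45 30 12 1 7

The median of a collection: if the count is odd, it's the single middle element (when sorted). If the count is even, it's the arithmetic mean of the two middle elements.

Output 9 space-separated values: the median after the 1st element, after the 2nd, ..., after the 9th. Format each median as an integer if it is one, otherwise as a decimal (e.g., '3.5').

Answer: 45 46.5 45 42.5 45 42.5 40 38.5 37

Derivation:
Step 1: insert 45 -> lo=[45] (size 1, max 45) hi=[] (size 0) -> median=45
Step 2: insert 48 -> lo=[45] (size 1, max 45) hi=[48] (size 1, min 48) -> median=46.5
Step 3: insert 40 -> lo=[40, 45] (size 2, max 45) hi=[48] (size 1, min 48) -> median=45
Step 4: insert 37 -> lo=[37, 40] (size 2, max 40) hi=[45, 48] (size 2, min 45) -> median=42.5
Step 5: insert 45 -> lo=[37, 40, 45] (size 3, max 45) hi=[45, 48] (size 2, min 45) -> median=45
Step 6: insert 30 -> lo=[30, 37, 40] (size 3, max 40) hi=[45, 45, 48] (size 3, min 45) -> median=42.5
Step 7: insert 12 -> lo=[12, 30, 37, 40] (size 4, max 40) hi=[45, 45, 48] (size 3, min 45) -> median=40
Step 8: insert 1 -> lo=[1, 12, 30, 37] (size 4, max 37) hi=[40, 45, 45, 48] (size 4, min 40) -> median=38.5
Step 9: insert 7 -> lo=[1, 7, 12, 30, 37] (size 5, max 37) hi=[40, 45, 45, 48] (size 4, min 40) -> median=37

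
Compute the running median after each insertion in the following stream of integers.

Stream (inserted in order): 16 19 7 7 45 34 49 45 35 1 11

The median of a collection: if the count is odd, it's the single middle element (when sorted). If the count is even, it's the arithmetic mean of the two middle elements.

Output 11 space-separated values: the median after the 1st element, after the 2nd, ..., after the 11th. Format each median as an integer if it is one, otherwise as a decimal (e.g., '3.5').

Answer: 16 17.5 16 11.5 16 17.5 19 26.5 34 26.5 19

Derivation:
Step 1: insert 16 -> lo=[16] (size 1, max 16) hi=[] (size 0) -> median=16
Step 2: insert 19 -> lo=[16] (size 1, max 16) hi=[19] (size 1, min 19) -> median=17.5
Step 3: insert 7 -> lo=[7, 16] (size 2, max 16) hi=[19] (size 1, min 19) -> median=16
Step 4: insert 7 -> lo=[7, 7] (size 2, max 7) hi=[16, 19] (size 2, min 16) -> median=11.5
Step 5: insert 45 -> lo=[7, 7, 16] (size 3, max 16) hi=[19, 45] (size 2, min 19) -> median=16
Step 6: insert 34 -> lo=[7, 7, 16] (size 3, max 16) hi=[19, 34, 45] (size 3, min 19) -> median=17.5
Step 7: insert 49 -> lo=[7, 7, 16, 19] (size 4, max 19) hi=[34, 45, 49] (size 3, min 34) -> median=19
Step 8: insert 45 -> lo=[7, 7, 16, 19] (size 4, max 19) hi=[34, 45, 45, 49] (size 4, min 34) -> median=26.5
Step 9: insert 35 -> lo=[7, 7, 16, 19, 34] (size 5, max 34) hi=[35, 45, 45, 49] (size 4, min 35) -> median=34
Step 10: insert 1 -> lo=[1, 7, 7, 16, 19] (size 5, max 19) hi=[34, 35, 45, 45, 49] (size 5, min 34) -> median=26.5
Step 11: insert 11 -> lo=[1, 7, 7, 11, 16, 19] (size 6, max 19) hi=[34, 35, 45, 45, 49] (size 5, min 34) -> median=19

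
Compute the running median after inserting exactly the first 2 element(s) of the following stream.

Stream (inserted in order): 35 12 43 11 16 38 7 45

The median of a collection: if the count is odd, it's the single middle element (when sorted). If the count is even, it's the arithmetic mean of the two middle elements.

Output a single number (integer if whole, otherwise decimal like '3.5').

Step 1: insert 35 -> lo=[35] (size 1, max 35) hi=[] (size 0) -> median=35
Step 2: insert 12 -> lo=[12] (size 1, max 12) hi=[35] (size 1, min 35) -> median=23.5

Answer: 23.5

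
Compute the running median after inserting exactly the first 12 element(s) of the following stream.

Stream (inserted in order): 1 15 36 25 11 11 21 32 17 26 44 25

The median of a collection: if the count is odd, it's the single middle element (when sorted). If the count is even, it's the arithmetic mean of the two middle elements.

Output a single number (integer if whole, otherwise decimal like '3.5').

Step 1: insert 1 -> lo=[1] (size 1, max 1) hi=[] (size 0) -> median=1
Step 2: insert 15 -> lo=[1] (size 1, max 1) hi=[15] (size 1, min 15) -> median=8
Step 3: insert 36 -> lo=[1, 15] (size 2, max 15) hi=[36] (size 1, min 36) -> median=15
Step 4: insert 25 -> lo=[1, 15] (size 2, max 15) hi=[25, 36] (size 2, min 25) -> median=20
Step 5: insert 11 -> lo=[1, 11, 15] (size 3, max 15) hi=[25, 36] (size 2, min 25) -> median=15
Step 6: insert 11 -> lo=[1, 11, 11] (size 3, max 11) hi=[15, 25, 36] (size 3, min 15) -> median=13
Step 7: insert 21 -> lo=[1, 11, 11, 15] (size 4, max 15) hi=[21, 25, 36] (size 3, min 21) -> median=15
Step 8: insert 32 -> lo=[1, 11, 11, 15] (size 4, max 15) hi=[21, 25, 32, 36] (size 4, min 21) -> median=18
Step 9: insert 17 -> lo=[1, 11, 11, 15, 17] (size 5, max 17) hi=[21, 25, 32, 36] (size 4, min 21) -> median=17
Step 10: insert 26 -> lo=[1, 11, 11, 15, 17] (size 5, max 17) hi=[21, 25, 26, 32, 36] (size 5, min 21) -> median=19
Step 11: insert 44 -> lo=[1, 11, 11, 15, 17, 21] (size 6, max 21) hi=[25, 26, 32, 36, 44] (size 5, min 25) -> median=21
Step 12: insert 25 -> lo=[1, 11, 11, 15, 17, 21] (size 6, max 21) hi=[25, 25, 26, 32, 36, 44] (size 6, min 25) -> median=23

Answer: 23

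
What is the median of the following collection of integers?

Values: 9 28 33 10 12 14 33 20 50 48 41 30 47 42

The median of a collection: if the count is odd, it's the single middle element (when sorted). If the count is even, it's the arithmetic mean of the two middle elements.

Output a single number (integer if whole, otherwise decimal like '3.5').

Step 1: insert 9 -> lo=[9] (size 1, max 9) hi=[] (size 0) -> median=9
Step 2: insert 28 -> lo=[9] (size 1, max 9) hi=[28] (size 1, min 28) -> median=18.5
Step 3: insert 33 -> lo=[9, 28] (size 2, max 28) hi=[33] (size 1, min 33) -> median=28
Step 4: insert 10 -> lo=[9, 10] (size 2, max 10) hi=[28, 33] (size 2, min 28) -> median=19
Step 5: insert 12 -> lo=[9, 10, 12] (size 3, max 12) hi=[28, 33] (size 2, min 28) -> median=12
Step 6: insert 14 -> lo=[9, 10, 12] (size 3, max 12) hi=[14, 28, 33] (size 3, min 14) -> median=13
Step 7: insert 33 -> lo=[9, 10, 12, 14] (size 4, max 14) hi=[28, 33, 33] (size 3, min 28) -> median=14
Step 8: insert 20 -> lo=[9, 10, 12, 14] (size 4, max 14) hi=[20, 28, 33, 33] (size 4, min 20) -> median=17
Step 9: insert 50 -> lo=[9, 10, 12, 14, 20] (size 5, max 20) hi=[28, 33, 33, 50] (size 4, min 28) -> median=20
Step 10: insert 48 -> lo=[9, 10, 12, 14, 20] (size 5, max 20) hi=[28, 33, 33, 48, 50] (size 5, min 28) -> median=24
Step 11: insert 41 -> lo=[9, 10, 12, 14, 20, 28] (size 6, max 28) hi=[33, 33, 41, 48, 50] (size 5, min 33) -> median=28
Step 12: insert 30 -> lo=[9, 10, 12, 14, 20, 28] (size 6, max 28) hi=[30, 33, 33, 41, 48, 50] (size 6, min 30) -> median=29
Step 13: insert 47 -> lo=[9, 10, 12, 14, 20, 28, 30] (size 7, max 30) hi=[33, 33, 41, 47, 48, 50] (size 6, min 33) -> median=30
Step 14: insert 42 -> lo=[9, 10, 12, 14, 20, 28, 30] (size 7, max 30) hi=[33, 33, 41, 42, 47, 48, 50] (size 7, min 33) -> median=31.5

Answer: 31.5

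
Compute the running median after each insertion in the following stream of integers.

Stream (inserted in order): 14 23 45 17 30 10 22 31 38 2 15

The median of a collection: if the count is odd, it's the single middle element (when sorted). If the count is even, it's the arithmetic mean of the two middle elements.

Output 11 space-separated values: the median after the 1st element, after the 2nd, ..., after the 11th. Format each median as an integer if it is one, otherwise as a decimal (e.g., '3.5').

Answer: 14 18.5 23 20 23 20 22 22.5 23 22.5 22

Derivation:
Step 1: insert 14 -> lo=[14] (size 1, max 14) hi=[] (size 0) -> median=14
Step 2: insert 23 -> lo=[14] (size 1, max 14) hi=[23] (size 1, min 23) -> median=18.5
Step 3: insert 45 -> lo=[14, 23] (size 2, max 23) hi=[45] (size 1, min 45) -> median=23
Step 4: insert 17 -> lo=[14, 17] (size 2, max 17) hi=[23, 45] (size 2, min 23) -> median=20
Step 5: insert 30 -> lo=[14, 17, 23] (size 3, max 23) hi=[30, 45] (size 2, min 30) -> median=23
Step 6: insert 10 -> lo=[10, 14, 17] (size 3, max 17) hi=[23, 30, 45] (size 3, min 23) -> median=20
Step 7: insert 22 -> lo=[10, 14, 17, 22] (size 4, max 22) hi=[23, 30, 45] (size 3, min 23) -> median=22
Step 8: insert 31 -> lo=[10, 14, 17, 22] (size 4, max 22) hi=[23, 30, 31, 45] (size 4, min 23) -> median=22.5
Step 9: insert 38 -> lo=[10, 14, 17, 22, 23] (size 5, max 23) hi=[30, 31, 38, 45] (size 4, min 30) -> median=23
Step 10: insert 2 -> lo=[2, 10, 14, 17, 22] (size 5, max 22) hi=[23, 30, 31, 38, 45] (size 5, min 23) -> median=22.5
Step 11: insert 15 -> lo=[2, 10, 14, 15, 17, 22] (size 6, max 22) hi=[23, 30, 31, 38, 45] (size 5, min 23) -> median=22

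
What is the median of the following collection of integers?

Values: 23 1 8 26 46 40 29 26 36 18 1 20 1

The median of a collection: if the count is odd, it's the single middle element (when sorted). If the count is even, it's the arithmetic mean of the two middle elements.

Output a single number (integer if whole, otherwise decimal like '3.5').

Step 1: insert 23 -> lo=[23] (size 1, max 23) hi=[] (size 0) -> median=23
Step 2: insert 1 -> lo=[1] (size 1, max 1) hi=[23] (size 1, min 23) -> median=12
Step 3: insert 8 -> lo=[1, 8] (size 2, max 8) hi=[23] (size 1, min 23) -> median=8
Step 4: insert 26 -> lo=[1, 8] (size 2, max 8) hi=[23, 26] (size 2, min 23) -> median=15.5
Step 5: insert 46 -> lo=[1, 8, 23] (size 3, max 23) hi=[26, 46] (size 2, min 26) -> median=23
Step 6: insert 40 -> lo=[1, 8, 23] (size 3, max 23) hi=[26, 40, 46] (size 3, min 26) -> median=24.5
Step 7: insert 29 -> lo=[1, 8, 23, 26] (size 4, max 26) hi=[29, 40, 46] (size 3, min 29) -> median=26
Step 8: insert 26 -> lo=[1, 8, 23, 26] (size 4, max 26) hi=[26, 29, 40, 46] (size 4, min 26) -> median=26
Step 9: insert 36 -> lo=[1, 8, 23, 26, 26] (size 5, max 26) hi=[29, 36, 40, 46] (size 4, min 29) -> median=26
Step 10: insert 18 -> lo=[1, 8, 18, 23, 26] (size 5, max 26) hi=[26, 29, 36, 40, 46] (size 5, min 26) -> median=26
Step 11: insert 1 -> lo=[1, 1, 8, 18, 23, 26] (size 6, max 26) hi=[26, 29, 36, 40, 46] (size 5, min 26) -> median=26
Step 12: insert 20 -> lo=[1, 1, 8, 18, 20, 23] (size 6, max 23) hi=[26, 26, 29, 36, 40, 46] (size 6, min 26) -> median=24.5
Step 13: insert 1 -> lo=[1, 1, 1, 8, 18, 20, 23] (size 7, max 23) hi=[26, 26, 29, 36, 40, 46] (size 6, min 26) -> median=23

Answer: 23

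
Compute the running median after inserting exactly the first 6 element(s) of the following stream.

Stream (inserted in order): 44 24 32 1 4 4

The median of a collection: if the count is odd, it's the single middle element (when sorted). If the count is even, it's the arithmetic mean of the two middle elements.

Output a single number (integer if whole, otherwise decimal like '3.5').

Step 1: insert 44 -> lo=[44] (size 1, max 44) hi=[] (size 0) -> median=44
Step 2: insert 24 -> lo=[24] (size 1, max 24) hi=[44] (size 1, min 44) -> median=34
Step 3: insert 32 -> lo=[24, 32] (size 2, max 32) hi=[44] (size 1, min 44) -> median=32
Step 4: insert 1 -> lo=[1, 24] (size 2, max 24) hi=[32, 44] (size 2, min 32) -> median=28
Step 5: insert 4 -> lo=[1, 4, 24] (size 3, max 24) hi=[32, 44] (size 2, min 32) -> median=24
Step 6: insert 4 -> lo=[1, 4, 4] (size 3, max 4) hi=[24, 32, 44] (size 3, min 24) -> median=14

Answer: 14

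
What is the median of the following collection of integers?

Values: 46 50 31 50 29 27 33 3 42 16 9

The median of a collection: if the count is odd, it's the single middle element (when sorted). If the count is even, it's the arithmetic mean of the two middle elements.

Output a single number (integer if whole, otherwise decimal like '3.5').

Step 1: insert 46 -> lo=[46] (size 1, max 46) hi=[] (size 0) -> median=46
Step 2: insert 50 -> lo=[46] (size 1, max 46) hi=[50] (size 1, min 50) -> median=48
Step 3: insert 31 -> lo=[31, 46] (size 2, max 46) hi=[50] (size 1, min 50) -> median=46
Step 4: insert 50 -> lo=[31, 46] (size 2, max 46) hi=[50, 50] (size 2, min 50) -> median=48
Step 5: insert 29 -> lo=[29, 31, 46] (size 3, max 46) hi=[50, 50] (size 2, min 50) -> median=46
Step 6: insert 27 -> lo=[27, 29, 31] (size 3, max 31) hi=[46, 50, 50] (size 3, min 46) -> median=38.5
Step 7: insert 33 -> lo=[27, 29, 31, 33] (size 4, max 33) hi=[46, 50, 50] (size 3, min 46) -> median=33
Step 8: insert 3 -> lo=[3, 27, 29, 31] (size 4, max 31) hi=[33, 46, 50, 50] (size 4, min 33) -> median=32
Step 9: insert 42 -> lo=[3, 27, 29, 31, 33] (size 5, max 33) hi=[42, 46, 50, 50] (size 4, min 42) -> median=33
Step 10: insert 16 -> lo=[3, 16, 27, 29, 31] (size 5, max 31) hi=[33, 42, 46, 50, 50] (size 5, min 33) -> median=32
Step 11: insert 9 -> lo=[3, 9, 16, 27, 29, 31] (size 6, max 31) hi=[33, 42, 46, 50, 50] (size 5, min 33) -> median=31

Answer: 31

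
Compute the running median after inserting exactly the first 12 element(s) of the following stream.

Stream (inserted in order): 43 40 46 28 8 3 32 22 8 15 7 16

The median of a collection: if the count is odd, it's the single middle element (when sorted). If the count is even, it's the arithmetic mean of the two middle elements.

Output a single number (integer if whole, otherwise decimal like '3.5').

Answer: 19

Derivation:
Step 1: insert 43 -> lo=[43] (size 1, max 43) hi=[] (size 0) -> median=43
Step 2: insert 40 -> lo=[40] (size 1, max 40) hi=[43] (size 1, min 43) -> median=41.5
Step 3: insert 46 -> lo=[40, 43] (size 2, max 43) hi=[46] (size 1, min 46) -> median=43
Step 4: insert 28 -> lo=[28, 40] (size 2, max 40) hi=[43, 46] (size 2, min 43) -> median=41.5
Step 5: insert 8 -> lo=[8, 28, 40] (size 3, max 40) hi=[43, 46] (size 2, min 43) -> median=40
Step 6: insert 3 -> lo=[3, 8, 28] (size 3, max 28) hi=[40, 43, 46] (size 3, min 40) -> median=34
Step 7: insert 32 -> lo=[3, 8, 28, 32] (size 4, max 32) hi=[40, 43, 46] (size 3, min 40) -> median=32
Step 8: insert 22 -> lo=[3, 8, 22, 28] (size 4, max 28) hi=[32, 40, 43, 46] (size 4, min 32) -> median=30
Step 9: insert 8 -> lo=[3, 8, 8, 22, 28] (size 5, max 28) hi=[32, 40, 43, 46] (size 4, min 32) -> median=28
Step 10: insert 15 -> lo=[3, 8, 8, 15, 22] (size 5, max 22) hi=[28, 32, 40, 43, 46] (size 5, min 28) -> median=25
Step 11: insert 7 -> lo=[3, 7, 8, 8, 15, 22] (size 6, max 22) hi=[28, 32, 40, 43, 46] (size 5, min 28) -> median=22
Step 12: insert 16 -> lo=[3, 7, 8, 8, 15, 16] (size 6, max 16) hi=[22, 28, 32, 40, 43, 46] (size 6, min 22) -> median=19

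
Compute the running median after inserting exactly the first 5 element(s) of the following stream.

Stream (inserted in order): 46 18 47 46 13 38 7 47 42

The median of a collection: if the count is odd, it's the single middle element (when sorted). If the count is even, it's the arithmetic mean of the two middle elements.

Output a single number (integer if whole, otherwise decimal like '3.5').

Step 1: insert 46 -> lo=[46] (size 1, max 46) hi=[] (size 0) -> median=46
Step 2: insert 18 -> lo=[18] (size 1, max 18) hi=[46] (size 1, min 46) -> median=32
Step 3: insert 47 -> lo=[18, 46] (size 2, max 46) hi=[47] (size 1, min 47) -> median=46
Step 4: insert 46 -> lo=[18, 46] (size 2, max 46) hi=[46, 47] (size 2, min 46) -> median=46
Step 5: insert 13 -> lo=[13, 18, 46] (size 3, max 46) hi=[46, 47] (size 2, min 46) -> median=46

Answer: 46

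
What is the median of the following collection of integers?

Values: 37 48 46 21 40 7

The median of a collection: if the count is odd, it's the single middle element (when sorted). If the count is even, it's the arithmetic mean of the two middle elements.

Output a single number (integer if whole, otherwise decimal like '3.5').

Step 1: insert 37 -> lo=[37] (size 1, max 37) hi=[] (size 0) -> median=37
Step 2: insert 48 -> lo=[37] (size 1, max 37) hi=[48] (size 1, min 48) -> median=42.5
Step 3: insert 46 -> lo=[37, 46] (size 2, max 46) hi=[48] (size 1, min 48) -> median=46
Step 4: insert 21 -> lo=[21, 37] (size 2, max 37) hi=[46, 48] (size 2, min 46) -> median=41.5
Step 5: insert 40 -> lo=[21, 37, 40] (size 3, max 40) hi=[46, 48] (size 2, min 46) -> median=40
Step 6: insert 7 -> lo=[7, 21, 37] (size 3, max 37) hi=[40, 46, 48] (size 3, min 40) -> median=38.5

Answer: 38.5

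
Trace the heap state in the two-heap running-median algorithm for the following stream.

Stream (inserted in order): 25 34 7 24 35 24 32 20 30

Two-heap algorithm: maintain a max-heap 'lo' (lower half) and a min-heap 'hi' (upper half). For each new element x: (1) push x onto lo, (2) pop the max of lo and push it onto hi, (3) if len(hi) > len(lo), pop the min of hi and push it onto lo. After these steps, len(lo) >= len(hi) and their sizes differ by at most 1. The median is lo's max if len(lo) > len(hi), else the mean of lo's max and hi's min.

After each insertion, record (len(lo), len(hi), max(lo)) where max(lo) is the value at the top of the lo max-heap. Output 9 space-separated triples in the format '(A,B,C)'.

Answer: (1,0,25) (1,1,25) (2,1,25) (2,2,24) (3,2,25) (3,3,24) (4,3,25) (4,4,24) (5,4,25)

Derivation:
Step 1: insert 25 -> lo=[25] hi=[] -> (len(lo)=1, len(hi)=0, max(lo)=25)
Step 2: insert 34 -> lo=[25] hi=[34] -> (len(lo)=1, len(hi)=1, max(lo)=25)
Step 3: insert 7 -> lo=[7, 25] hi=[34] -> (len(lo)=2, len(hi)=1, max(lo)=25)
Step 4: insert 24 -> lo=[7, 24] hi=[25, 34] -> (len(lo)=2, len(hi)=2, max(lo)=24)
Step 5: insert 35 -> lo=[7, 24, 25] hi=[34, 35] -> (len(lo)=3, len(hi)=2, max(lo)=25)
Step 6: insert 24 -> lo=[7, 24, 24] hi=[25, 34, 35] -> (len(lo)=3, len(hi)=3, max(lo)=24)
Step 7: insert 32 -> lo=[7, 24, 24, 25] hi=[32, 34, 35] -> (len(lo)=4, len(hi)=3, max(lo)=25)
Step 8: insert 20 -> lo=[7, 20, 24, 24] hi=[25, 32, 34, 35] -> (len(lo)=4, len(hi)=4, max(lo)=24)
Step 9: insert 30 -> lo=[7, 20, 24, 24, 25] hi=[30, 32, 34, 35] -> (len(lo)=5, len(hi)=4, max(lo)=25)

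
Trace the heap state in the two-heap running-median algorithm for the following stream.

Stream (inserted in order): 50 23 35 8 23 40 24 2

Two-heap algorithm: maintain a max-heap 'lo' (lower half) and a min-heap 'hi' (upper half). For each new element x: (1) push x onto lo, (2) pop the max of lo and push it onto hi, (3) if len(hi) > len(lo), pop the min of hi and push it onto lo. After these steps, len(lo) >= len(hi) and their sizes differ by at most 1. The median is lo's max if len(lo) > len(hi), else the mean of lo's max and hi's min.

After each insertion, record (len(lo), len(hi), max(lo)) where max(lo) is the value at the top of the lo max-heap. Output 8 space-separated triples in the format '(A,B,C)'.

Answer: (1,0,50) (1,1,23) (2,1,35) (2,2,23) (3,2,23) (3,3,23) (4,3,24) (4,4,23)

Derivation:
Step 1: insert 50 -> lo=[50] hi=[] -> (len(lo)=1, len(hi)=0, max(lo)=50)
Step 2: insert 23 -> lo=[23] hi=[50] -> (len(lo)=1, len(hi)=1, max(lo)=23)
Step 3: insert 35 -> lo=[23, 35] hi=[50] -> (len(lo)=2, len(hi)=1, max(lo)=35)
Step 4: insert 8 -> lo=[8, 23] hi=[35, 50] -> (len(lo)=2, len(hi)=2, max(lo)=23)
Step 5: insert 23 -> lo=[8, 23, 23] hi=[35, 50] -> (len(lo)=3, len(hi)=2, max(lo)=23)
Step 6: insert 40 -> lo=[8, 23, 23] hi=[35, 40, 50] -> (len(lo)=3, len(hi)=3, max(lo)=23)
Step 7: insert 24 -> lo=[8, 23, 23, 24] hi=[35, 40, 50] -> (len(lo)=4, len(hi)=3, max(lo)=24)
Step 8: insert 2 -> lo=[2, 8, 23, 23] hi=[24, 35, 40, 50] -> (len(lo)=4, len(hi)=4, max(lo)=23)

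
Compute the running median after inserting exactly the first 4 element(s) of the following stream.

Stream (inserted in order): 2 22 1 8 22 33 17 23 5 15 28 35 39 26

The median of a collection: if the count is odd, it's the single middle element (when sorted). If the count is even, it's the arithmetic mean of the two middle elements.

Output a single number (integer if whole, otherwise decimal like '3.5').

Step 1: insert 2 -> lo=[2] (size 1, max 2) hi=[] (size 0) -> median=2
Step 2: insert 22 -> lo=[2] (size 1, max 2) hi=[22] (size 1, min 22) -> median=12
Step 3: insert 1 -> lo=[1, 2] (size 2, max 2) hi=[22] (size 1, min 22) -> median=2
Step 4: insert 8 -> lo=[1, 2] (size 2, max 2) hi=[8, 22] (size 2, min 8) -> median=5

Answer: 5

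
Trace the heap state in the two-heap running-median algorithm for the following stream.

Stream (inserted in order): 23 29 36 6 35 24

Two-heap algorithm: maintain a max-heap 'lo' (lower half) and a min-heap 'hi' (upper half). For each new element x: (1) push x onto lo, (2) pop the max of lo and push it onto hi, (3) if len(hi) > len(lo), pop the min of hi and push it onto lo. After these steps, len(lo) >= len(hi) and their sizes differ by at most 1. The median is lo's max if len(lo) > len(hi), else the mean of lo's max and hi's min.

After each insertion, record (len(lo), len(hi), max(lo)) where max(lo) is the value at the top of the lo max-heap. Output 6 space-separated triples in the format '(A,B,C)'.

Answer: (1,0,23) (1,1,23) (2,1,29) (2,2,23) (3,2,29) (3,3,24)

Derivation:
Step 1: insert 23 -> lo=[23] hi=[] -> (len(lo)=1, len(hi)=0, max(lo)=23)
Step 2: insert 29 -> lo=[23] hi=[29] -> (len(lo)=1, len(hi)=1, max(lo)=23)
Step 3: insert 36 -> lo=[23, 29] hi=[36] -> (len(lo)=2, len(hi)=1, max(lo)=29)
Step 4: insert 6 -> lo=[6, 23] hi=[29, 36] -> (len(lo)=2, len(hi)=2, max(lo)=23)
Step 5: insert 35 -> lo=[6, 23, 29] hi=[35, 36] -> (len(lo)=3, len(hi)=2, max(lo)=29)
Step 6: insert 24 -> lo=[6, 23, 24] hi=[29, 35, 36] -> (len(lo)=3, len(hi)=3, max(lo)=24)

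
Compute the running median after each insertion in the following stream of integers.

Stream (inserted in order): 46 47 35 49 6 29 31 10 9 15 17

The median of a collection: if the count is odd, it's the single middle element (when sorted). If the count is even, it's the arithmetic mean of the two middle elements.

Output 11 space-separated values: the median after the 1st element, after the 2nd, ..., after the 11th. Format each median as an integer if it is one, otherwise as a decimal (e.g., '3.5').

Step 1: insert 46 -> lo=[46] (size 1, max 46) hi=[] (size 0) -> median=46
Step 2: insert 47 -> lo=[46] (size 1, max 46) hi=[47] (size 1, min 47) -> median=46.5
Step 3: insert 35 -> lo=[35, 46] (size 2, max 46) hi=[47] (size 1, min 47) -> median=46
Step 4: insert 49 -> lo=[35, 46] (size 2, max 46) hi=[47, 49] (size 2, min 47) -> median=46.5
Step 5: insert 6 -> lo=[6, 35, 46] (size 3, max 46) hi=[47, 49] (size 2, min 47) -> median=46
Step 6: insert 29 -> lo=[6, 29, 35] (size 3, max 35) hi=[46, 47, 49] (size 3, min 46) -> median=40.5
Step 7: insert 31 -> lo=[6, 29, 31, 35] (size 4, max 35) hi=[46, 47, 49] (size 3, min 46) -> median=35
Step 8: insert 10 -> lo=[6, 10, 29, 31] (size 4, max 31) hi=[35, 46, 47, 49] (size 4, min 35) -> median=33
Step 9: insert 9 -> lo=[6, 9, 10, 29, 31] (size 5, max 31) hi=[35, 46, 47, 49] (size 4, min 35) -> median=31
Step 10: insert 15 -> lo=[6, 9, 10, 15, 29] (size 5, max 29) hi=[31, 35, 46, 47, 49] (size 5, min 31) -> median=30
Step 11: insert 17 -> lo=[6, 9, 10, 15, 17, 29] (size 6, max 29) hi=[31, 35, 46, 47, 49] (size 5, min 31) -> median=29

Answer: 46 46.5 46 46.5 46 40.5 35 33 31 30 29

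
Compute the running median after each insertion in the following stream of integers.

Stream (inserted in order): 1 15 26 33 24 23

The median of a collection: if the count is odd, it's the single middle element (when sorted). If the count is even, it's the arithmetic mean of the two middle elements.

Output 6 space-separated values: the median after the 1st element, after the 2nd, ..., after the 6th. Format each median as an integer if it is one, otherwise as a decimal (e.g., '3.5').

Answer: 1 8 15 20.5 24 23.5

Derivation:
Step 1: insert 1 -> lo=[1] (size 1, max 1) hi=[] (size 0) -> median=1
Step 2: insert 15 -> lo=[1] (size 1, max 1) hi=[15] (size 1, min 15) -> median=8
Step 3: insert 26 -> lo=[1, 15] (size 2, max 15) hi=[26] (size 1, min 26) -> median=15
Step 4: insert 33 -> lo=[1, 15] (size 2, max 15) hi=[26, 33] (size 2, min 26) -> median=20.5
Step 5: insert 24 -> lo=[1, 15, 24] (size 3, max 24) hi=[26, 33] (size 2, min 26) -> median=24
Step 6: insert 23 -> lo=[1, 15, 23] (size 3, max 23) hi=[24, 26, 33] (size 3, min 24) -> median=23.5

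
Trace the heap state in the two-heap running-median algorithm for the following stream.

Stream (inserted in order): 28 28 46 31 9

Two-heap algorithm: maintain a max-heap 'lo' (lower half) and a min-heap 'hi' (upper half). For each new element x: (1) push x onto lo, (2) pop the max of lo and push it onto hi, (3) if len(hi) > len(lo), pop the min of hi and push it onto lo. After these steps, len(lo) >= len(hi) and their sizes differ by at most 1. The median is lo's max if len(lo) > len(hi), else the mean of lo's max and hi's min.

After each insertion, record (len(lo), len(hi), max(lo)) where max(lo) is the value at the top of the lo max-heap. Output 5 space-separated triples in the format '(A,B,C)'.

Step 1: insert 28 -> lo=[28] hi=[] -> (len(lo)=1, len(hi)=0, max(lo)=28)
Step 2: insert 28 -> lo=[28] hi=[28] -> (len(lo)=1, len(hi)=1, max(lo)=28)
Step 3: insert 46 -> lo=[28, 28] hi=[46] -> (len(lo)=2, len(hi)=1, max(lo)=28)
Step 4: insert 31 -> lo=[28, 28] hi=[31, 46] -> (len(lo)=2, len(hi)=2, max(lo)=28)
Step 5: insert 9 -> lo=[9, 28, 28] hi=[31, 46] -> (len(lo)=3, len(hi)=2, max(lo)=28)

Answer: (1,0,28) (1,1,28) (2,1,28) (2,2,28) (3,2,28)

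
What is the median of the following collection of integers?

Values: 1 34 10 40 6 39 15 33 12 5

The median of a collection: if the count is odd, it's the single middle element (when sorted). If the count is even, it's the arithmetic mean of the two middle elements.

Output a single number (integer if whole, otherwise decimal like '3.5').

Step 1: insert 1 -> lo=[1] (size 1, max 1) hi=[] (size 0) -> median=1
Step 2: insert 34 -> lo=[1] (size 1, max 1) hi=[34] (size 1, min 34) -> median=17.5
Step 3: insert 10 -> lo=[1, 10] (size 2, max 10) hi=[34] (size 1, min 34) -> median=10
Step 4: insert 40 -> lo=[1, 10] (size 2, max 10) hi=[34, 40] (size 2, min 34) -> median=22
Step 5: insert 6 -> lo=[1, 6, 10] (size 3, max 10) hi=[34, 40] (size 2, min 34) -> median=10
Step 6: insert 39 -> lo=[1, 6, 10] (size 3, max 10) hi=[34, 39, 40] (size 3, min 34) -> median=22
Step 7: insert 15 -> lo=[1, 6, 10, 15] (size 4, max 15) hi=[34, 39, 40] (size 3, min 34) -> median=15
Step 8: insert 33 -> lo=[1, 6, 10, 15] (size 4, max 15) hi=[33, 34, 39, 40] (size 4, min 33) -> median=24
Step 9: insert 12 -> lo=[1, 6, 10, 12, 15] (size 5, max 15) hi=[33, 34, 39, 40] (size 4, min 33) -> median=15
Step 10: insert 5 -> lo=[1, 5, 6, 10, 12] (size 5, max 12) hi=[15, 33, 34, 39, 40] (size 5, min 15) -> median=13.5

Answer: 13.5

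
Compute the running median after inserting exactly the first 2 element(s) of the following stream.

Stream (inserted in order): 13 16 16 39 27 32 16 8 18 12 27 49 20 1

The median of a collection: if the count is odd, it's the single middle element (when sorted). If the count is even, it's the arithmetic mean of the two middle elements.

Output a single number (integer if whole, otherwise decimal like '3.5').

Answer: 14.5

Derivation:
Step 1: insert 13 -> lo=[13] (size 1, max 13) hi=[] (size 0) -> median=13
Step 2: insert 16 -> lo=[13] (size 1, max 13) hi=[16] (size 1, min 16) -> median=14.5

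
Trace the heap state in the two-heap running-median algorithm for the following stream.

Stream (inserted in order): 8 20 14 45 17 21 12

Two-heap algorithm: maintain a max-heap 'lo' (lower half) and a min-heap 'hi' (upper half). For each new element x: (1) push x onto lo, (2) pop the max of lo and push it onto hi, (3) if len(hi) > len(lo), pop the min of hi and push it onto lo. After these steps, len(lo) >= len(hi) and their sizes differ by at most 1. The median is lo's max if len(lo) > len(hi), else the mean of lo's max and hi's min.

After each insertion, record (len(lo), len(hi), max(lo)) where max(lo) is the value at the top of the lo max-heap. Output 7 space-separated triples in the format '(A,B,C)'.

Step 1: insert 8 -> lo=[8] hi=[] -> (len(lo)=1, len(hi)=0, max(lo)=8)
Step 2: insert 20 -> lo=[8] hi=[20] -> (len(lo)=1, len(hi)=1, max(lo)=8)
Step 3: insert 14 -> lo=[8, 14] hi=[20] -> (len(lo)=2, len(hi)=1, max(lo)=14)
Step 4: insert 45 -> lo=[8, 14] hi=[20, 45] -> (len(lo)=2, len(hi)=2, max(lo)=14)
Step 5: insert 17 -> lo=[8, 14, 17] hi=[20, 45] -> (len(lo)=3, len(hi)=2, max(lo)=17)
Step 6: insert 21 -> lo=[8, 14, 17] hi=[20, 21, 45] -> (len(lo)=3, len(hi)=3, max(lo)=17)
Step 7: insert 12 -> lo=[8, 12, 14, 17] hi=[20, 21, 45] -> (len(lo)=4, len(hi)=3, max(lo)=17)

Answer: (1,0,8) (1,1,8) (2,1,14) (2,2,14) (3,2,17) (3,3,17) (4,3,17)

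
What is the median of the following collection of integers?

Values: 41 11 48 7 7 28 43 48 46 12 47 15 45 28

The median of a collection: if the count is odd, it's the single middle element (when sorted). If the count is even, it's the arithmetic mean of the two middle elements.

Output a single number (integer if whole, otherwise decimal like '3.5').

Answer: 34.5

Derivation:
Step 1: insert 41 -> lo=[41] (size 1, max 41) hi=[] (size 0) -> median=41
Step 2: insert 11 -> lo=[11] (size 1, max 11) hi=[41] (size 1, min 41) -> median=26
Step 3: insert 48 -> lo=[11, 41] (size 2, max 41) hi=[48] (size 1, min 48) -> median=41
Step 4: insert 7 -> lo=[7, 11] (size 2, max 11) hi=[41, 48] (size 2, min 41) -> median=26
Step 5: insert 7 -> lo=[7, 7, 11] (size 3, max 11) hi=[41, 48] (size 2, min 41) -> median=11
Step 6: insert 28 -> lo=[7, 7, 11] (size 3, max 11) hi=[28, 41, 48] (size 3, min 28) -> median=19.5
Step 7: insert 43 -> lo=[7, 7, 11, 28] (size 4, max 28) hi=[41, 43, 48] (size 3, min 41) -> median=28
Step 8: insert 48 -> lo=[7, 7, 11, 28] (size 4, max 28) hi=[41, 43, 48, 48] (size 4, min 41) -> median=34.5
Step 9: insert 46 -> lo=[7, 7, 11, 28, 41] (size 5, max 41) hi=[43, 46, 48, 48] (size 4, min 43) -> median=41
Step 10: insert 12 -> lo=[7, 7, 11, 12, 28] (size 5, max 28) hi=[41, 43, 46, 48, 48] (size 5, min 41) -> median=34.5
Step 11: insert 47 -> lo=[7, 7, 11, 12, 28, 41] (size 6, max 41) hi=[43, 46, 47, 48, 48] (size 5, min 43) -> median=41
Step 12: insert 15 -> lo=[7, 7, 11, 12, 15, 28] (size 6, max 28) hi=[41, 43, 46, 47, 48, 48] (size 6, min 41) -> median=34.5
Step 13: insert 45 -> lo=[7, 7, 11, 12, 15, 28, 41] (size 7, max 41) hi=[43, 45, 46, 47, 48, 48] (size 6, min 43) -> median=41
Step 14: insert 28 -> lo=[7, 7, 11, 12, 15, 28, 28] (size 7, max 28) hi=[41, 43, 45, 46, 47, 48, 48] (size 7, min 41) -> median=34.5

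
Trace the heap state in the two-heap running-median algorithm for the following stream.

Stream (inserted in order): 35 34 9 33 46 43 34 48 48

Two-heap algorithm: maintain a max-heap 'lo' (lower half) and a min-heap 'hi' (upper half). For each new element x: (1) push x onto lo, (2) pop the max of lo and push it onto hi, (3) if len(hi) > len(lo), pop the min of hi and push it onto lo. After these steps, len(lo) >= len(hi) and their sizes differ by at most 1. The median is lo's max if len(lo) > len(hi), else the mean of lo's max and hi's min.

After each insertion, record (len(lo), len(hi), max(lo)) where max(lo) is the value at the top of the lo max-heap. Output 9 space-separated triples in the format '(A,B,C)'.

Step 1: insert 35 -> lo=[35] hi=[] -> (len(lo)=1, len(hi)=0, max(lo)=35)
Step 2: insert 34 -> lo=[34] hi=[35] -> (len(lo)=1, len(hi)=1, max(lo)=34)
Step 3: insert 9 -> lo=[9, 34] hi=[35] -> (len(lo)=2, len(hi)=1, max(lo)=34)
Step 4: insert 33 -> lo=[9, 33] hi=[34, 35] -> (len(lo)=2, len(hi)=2, max(lo)=33)
Step 5: insert 46 -> lo=[9, 33, 34] hi=[35, 46] -> (len(lo)=3, len(hi)=2, max(lo)=34)
Step 6: insert 43 -> lo=[9, 33, 34] hi=[35, 43, 46] -> (len(lo)=3, len(hi)=3, max(lo)=34)
Step 7: insert 34 -> lo=[9, 33, 34, 34] hi=[35, 43, 46] -> (len(lo)=4, len(hi)=3, max(lo)=34)
Step 8: insert 48 -> lo=[9, 33, 34, 34] hi=[35, 43, 46, 48] -> (len(lo)=4, len(hi)=4, max(lo)=34)
Step 9: insert 48 -> lo=[9, 33, 34, 34, 35] hi=[43, 46, 48, 48] -> (len(lo)=5, len(hi)=4, max(lo)=35)

Answer: (1,0,35) (1,1,34) (2,1,34) (2,2,33) (3,2,34) (3,3,34) (4,3,34) (4,4,34) (5,4,35)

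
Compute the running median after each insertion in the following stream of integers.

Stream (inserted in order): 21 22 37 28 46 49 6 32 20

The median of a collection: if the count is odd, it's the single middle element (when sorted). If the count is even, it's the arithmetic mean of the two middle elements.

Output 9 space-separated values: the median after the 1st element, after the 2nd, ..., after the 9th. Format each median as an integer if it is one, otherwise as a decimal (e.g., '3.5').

Answer: 21 21.5 22 25 28 32.5 28 30 28

Derivation:
Step 1: insert 21 -> lo=[21] (size 1, max 21) hi=[] (size 0) -> median=21
Step 2: insert 22 -> lo=[21] (size 1, max 21) hi=[22] (size 1, min 22) -> median=21.5
Step 3: insert 37 -> lo=[21, 22] (size 2, max 22) hi=[37] (size 1, min 37) -> median=22
Step 4: insert 28 -> lo=[21, 22] (size 2, max 22) hi=[28, 37] (size 2, min 28) -> median=25
Step 5: insert 46 -> lo=[21, 22, 28] (size 3, max 28) hi=[37, 46] (size 2, min 37) -> median=28
Step 6: insert 49 -> lo=[21, 22, 28] (size 3, max 28) hi=[37, 46, 49] (size 3, min 37) -> median=32.5
Step 7: insert 6 -> lo=[6, 21, 22, 28] (size 4, max 28) hi=[37, 46, 49] (size 3, min 37) -> median=28
Step 8: insert 32 -> lo=[6, 21, 22, 28] (size 4, max 28) hi=[32, 37, 46, 49] (size 4, min 32) -> median=30
Step 9: insert 20 -> lo=[6, 20, 21, 22, 28] (size 5, max 28) hi=[32, 37, 46, 49] (size 4, min 32) -> median=28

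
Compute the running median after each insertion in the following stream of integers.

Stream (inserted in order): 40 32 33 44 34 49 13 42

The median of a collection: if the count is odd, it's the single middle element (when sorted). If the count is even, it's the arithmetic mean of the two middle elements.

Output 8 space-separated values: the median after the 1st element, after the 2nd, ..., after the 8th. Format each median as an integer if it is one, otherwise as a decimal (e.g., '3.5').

Step 1: insert 40 -> lo=[40] (size 1, max 40) hi=[] (size 0) -> median=40
Step 2: insert 32 -> lo=[32] (size 1, max 32) hi=[40] (size 1, min 40) -> median=36
Step 3: insert 33 -> lo=[32, 33] (size 2, max 33) hi=[40] (size 1, min 40) -> median=33
Step 4: insert 44 -> lo=[32, 33] (size 2, max 33) hi=[40, 44] (size 2, min 40) -> median=36.5
Step 5: insert 34 -> lo=[32, 33, 34] (size 3, max 34) hi=[40, 44] (size 2, min 40) -> median=34
Step 6: insert 49 -> lo=[32, 33, 34] (size 3, max 34) hi=[40, 44, 49] (size 3, min 40) -> median=37
Step 7: insert 13 -> lo=[13, 32, 33, 34] (size 4, max 34) hi=[40, 44, 49] (size 3, min 40) -> median=34
Step 8: insert 42 -> lo=[13, 32, 33, 34] (size 4, max 34) hi=[40, 42, 44, 49] (size 4, min 40) -> median=37

Answer: 40 36 33 36.5 34 37 34 37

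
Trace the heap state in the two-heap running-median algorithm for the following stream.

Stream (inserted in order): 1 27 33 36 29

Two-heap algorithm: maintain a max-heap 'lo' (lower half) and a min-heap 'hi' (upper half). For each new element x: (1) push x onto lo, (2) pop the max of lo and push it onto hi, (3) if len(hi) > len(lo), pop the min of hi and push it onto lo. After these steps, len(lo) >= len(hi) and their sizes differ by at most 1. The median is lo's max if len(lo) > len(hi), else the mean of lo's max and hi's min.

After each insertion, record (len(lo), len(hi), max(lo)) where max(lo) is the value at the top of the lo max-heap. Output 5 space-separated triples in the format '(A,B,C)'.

Answer: (1,0,1) (1,1,1) (2,1,27) (2,2,27) (3,2,29)

Derivation:
Step 1: insert 1 -> lo=[1] hi=[] -> (len(lo)=1, len(hi)=0, max(lo)=1)
Step 2: insert 27 -> lo=[1] hi=[27] -> (len(lo)=1, len(hi)=1, max(lo)=1)
Step 3: insert 33 -> lo=[1, 27] hi=[33] -> (len(lo)=2, len(hi)=1, max(lo)=27)
Step 4: insert 36 -> lo=[1, 27] hi=[33, 36] -> (len(lo)=2, len(hi)=2, max(lo)=27)
Step 5: insert 29 -> lo=[1, 27, 29] hi=[33, 36] -> (len(lo)=3, len(hi)=2, max(lo)=29)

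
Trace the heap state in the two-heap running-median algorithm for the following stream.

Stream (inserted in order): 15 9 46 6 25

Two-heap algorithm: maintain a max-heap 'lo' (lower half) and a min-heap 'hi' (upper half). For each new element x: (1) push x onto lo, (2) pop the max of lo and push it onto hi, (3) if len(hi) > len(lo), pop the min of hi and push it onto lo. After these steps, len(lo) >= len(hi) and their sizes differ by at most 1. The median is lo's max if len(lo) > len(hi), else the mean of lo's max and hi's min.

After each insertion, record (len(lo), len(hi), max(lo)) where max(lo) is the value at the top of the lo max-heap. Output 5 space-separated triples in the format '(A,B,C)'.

Step 1: insert 15 -> lo=[15] hi=[] -> (len(lo)=1, len(hi)=0, max(lo)=15)
Step 2: insert 9 -> lo=[9] hi=[15] -> (len(lo)=1, len(hi)=1, max(lo)=9)
Step 3: insert 46 -> lo=[9, 15] hi=[46] -> (len(lo)=2, len(hi)=1, max(lo)=15)
Step 4: insert 6 -> lo=[6, 9] hi=[15, 46] -> (len(lo)=2, len(hi)=2, max(lo)=9)
Step 5: insert 25 -> lo=[6, 9, 15] hi=[25, 46] -> (len(lo)=3, len(hi)=2, max(lo)=15)

Answer: (1,0,15) (1,1,9) (2,1,15) (2,2,9) (3,2,15)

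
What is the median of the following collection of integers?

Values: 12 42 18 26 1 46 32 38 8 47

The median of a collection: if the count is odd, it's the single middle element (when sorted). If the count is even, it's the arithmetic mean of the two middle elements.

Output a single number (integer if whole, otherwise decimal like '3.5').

Step 1: insert 12 -> lo=[12] (size 1, max 12) hi=[] (size 0) -> median=12
Step 2: insert 42 -> lo=[12] (size 1, max 12) hi=[42] (size 1, min 42) -> median=27
Step 3: insert 18 -> lo=[12, 18] (size 2, max 18) hi=[42] (size 1, min 42) -> median=18
Step 4: insert 26 -> lo=[12, 18] (size 2, max 18) hi=[26, 42] (size 2, min 26) -> median=22
Step 5: insert 1 -> lo=[1, 12, 18] (size 3, max 18) hi=[26, 42] (size 2, min 26) -> median=18
Step 6: insert 46 -> lo=[1, 12, 18] (size 3, max 18) hi=[26, 42, 46] (size 3, min 26) -> median=22
Step 7: insert 32 -> lo=[1, 12, 18, 26] (size 4, max 26) hi=[32, 42, 46] (size 3, min 32) -> median=26
Step 8: insert 38 -> lo=[1, 12, 18, 26] (size 4, max 26) hi=[32, 38, 42, 46] (size 4, min 32) -> median=29
Step 9: insert 8 -> lo=[1, 8, 12, 18, 26] (size 5, max 26) hi=[32, 38, 42, 46] (size 4, min 32) -> median=26
Step 10: insert 47 -> lo=[1, 8, 12, 18, 26] (size 5, max 26) hi=[32, 38, 42, 46, 47] (size 5, min 32) -> median=29

Answer: 29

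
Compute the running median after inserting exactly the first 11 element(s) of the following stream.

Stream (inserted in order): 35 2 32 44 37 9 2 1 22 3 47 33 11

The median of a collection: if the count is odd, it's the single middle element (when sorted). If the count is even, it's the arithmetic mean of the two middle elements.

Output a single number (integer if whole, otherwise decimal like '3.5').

Step 1: insert 35 -> lo=[35] (size 1, max 35) hi=[] (size 0) -> median=35
Step 2: insert 2 -> lo=[2] (size 1, max 2) hi=[35] (size 1, min 35) -> median=18.5
Step 3: insert 32 -> lo=[2, 32] (size 2, max 32) hi=[35] (size 1, min 35) -> median=32
Step 4: insert 44 -> lo=[2, 32] (size 2, max 32) hi=[35, 44] (size 2, min 35) -> median=33.5
Step 5: insert 37 -> lo=[2, 32, 35] (size 3, max 35) hi=[37, 44] (size 2, min 37) -> median=35
Step 6: insert 9 -> lo=[2, 9, 32] (size 3, max 32) hi=[35, 37, 44] (size 3, min 35) -> median=33.5
Step 7: insert 2 -> lo=[2, 2, 9, 32] (size 4, max 32) hi=[35, 37, 44] (size 3, min 35) -> median=32
Step 8: insert 1 -> lo=[1, 2, 2, 9] (size 4, max 9) hi=[32, 35, 37, 44] (size 4, min 32) -> median=20.5
Step 9: insert 22 -> lo=[1, 2, 2, 9, 22] (size 5, max 22) hi=[32, 35, 37, 44] (size 4, min 32) -> median=22
Step 10: insert 3 -> lo=[1, 2, 2, 3, 9] (size 5, max 9) hi=[22, 32, 35, 37, 44] (size 5, min 22) -> median=15.5
Step 11: insert 47 -> lo=[1, 2, 2, 3, 9, 22] (size 6, max 22) hi=[32, 35, 37, 44, 47] (size 5, min 32) -> median=22

Answer: 22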